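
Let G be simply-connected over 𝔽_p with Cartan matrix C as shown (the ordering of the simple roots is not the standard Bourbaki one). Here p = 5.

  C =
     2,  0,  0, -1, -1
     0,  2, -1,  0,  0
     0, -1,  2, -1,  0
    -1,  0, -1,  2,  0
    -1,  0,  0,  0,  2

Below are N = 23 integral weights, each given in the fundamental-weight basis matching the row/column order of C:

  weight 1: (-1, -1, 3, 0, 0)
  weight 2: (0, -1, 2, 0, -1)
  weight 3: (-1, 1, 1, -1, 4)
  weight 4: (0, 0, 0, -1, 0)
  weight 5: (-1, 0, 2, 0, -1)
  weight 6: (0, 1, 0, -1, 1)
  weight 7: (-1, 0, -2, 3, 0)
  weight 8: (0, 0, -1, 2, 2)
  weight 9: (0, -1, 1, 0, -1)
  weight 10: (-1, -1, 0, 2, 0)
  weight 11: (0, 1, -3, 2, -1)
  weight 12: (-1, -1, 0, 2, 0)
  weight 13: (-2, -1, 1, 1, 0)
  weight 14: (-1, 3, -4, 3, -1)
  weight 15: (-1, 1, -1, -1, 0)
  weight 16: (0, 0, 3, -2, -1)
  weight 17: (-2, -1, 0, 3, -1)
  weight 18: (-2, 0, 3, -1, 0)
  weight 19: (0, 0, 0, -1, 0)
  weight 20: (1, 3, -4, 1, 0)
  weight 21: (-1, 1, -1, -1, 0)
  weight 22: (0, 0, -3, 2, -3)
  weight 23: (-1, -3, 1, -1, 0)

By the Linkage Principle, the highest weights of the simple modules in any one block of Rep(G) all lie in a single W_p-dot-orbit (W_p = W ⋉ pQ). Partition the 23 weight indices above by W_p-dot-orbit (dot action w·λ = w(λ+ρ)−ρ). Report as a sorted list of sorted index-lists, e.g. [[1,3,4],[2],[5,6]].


Type A_5, rank 5, |W|=720; reorder rows/cols to standard.

Folding the 23 weights λ_j+ρ into Ā_5 (reps in the given 5-coord order):

  λ_1+ρ ↦ (0, 1, 3, 1, 0) · λ_2+ρ ↦ (1, 0, 3, 1, 0) · λ_3+ρ ↦ (0, 2, 0, 0, 1) · λ_4+ρ ↦ (1, 1, 1, 0, 1) · λ_5+ρ ↦ (0, 1, 3, 1, 0) · λ_6+ρ ↦ (1, 1, 1, 0, 1) · λ_7+ρ ↦ (0, 0, 1, 3, 1) · λ_8+ρ ↦ (1, 0, 2, 1, 0) · λ_9+ρ ↦ (1, 0, 2, 1, 0) · λ_10+ρ ↦ (0, 0, 1, 3, 1) · λ_11+ρ ↦ (1, 0, 2, 1, 0) · λ_12+ρ ↦ (0, 0, 1, 3, 1) · λ_13+ρ ↦ (1, 0, 2, 1, 0) · λ_14+ρ ↦ (0, 1, 3, 1, 0) · λ_15+ρ ↦ (0, 2, 0, 0, 1) · λ_16+ρ ↦ (0, 1, 3, 1, 0) · λ_17+ρ ↦ (0, 0, 1, 3, 1) · λ_18+ρ ↦ (0, 1, 3, 1, 0) · λ_19+ρ ↦ (1, 1, 1, 0, 1) · λ_20+ρ ↦ (1, 0, 2, 1, 0) · λ_21+ρ ↦ (0, 2, 0, 0, 1) · λ_22+ρ ↦ (1, 1, 1, 0, 1) · λ_23+ρ ↦ (0, 2, 0, 0, 1)

Grouping the 23 weights by Ā_5-representative: 6 linkage classes.

[[1, 5, 14, 16, 18], [2], [3, 15, 21, 23], [4, 6, 19, 22], [7, 10, 12, 17], [8, 9, 11, 13, 20]]


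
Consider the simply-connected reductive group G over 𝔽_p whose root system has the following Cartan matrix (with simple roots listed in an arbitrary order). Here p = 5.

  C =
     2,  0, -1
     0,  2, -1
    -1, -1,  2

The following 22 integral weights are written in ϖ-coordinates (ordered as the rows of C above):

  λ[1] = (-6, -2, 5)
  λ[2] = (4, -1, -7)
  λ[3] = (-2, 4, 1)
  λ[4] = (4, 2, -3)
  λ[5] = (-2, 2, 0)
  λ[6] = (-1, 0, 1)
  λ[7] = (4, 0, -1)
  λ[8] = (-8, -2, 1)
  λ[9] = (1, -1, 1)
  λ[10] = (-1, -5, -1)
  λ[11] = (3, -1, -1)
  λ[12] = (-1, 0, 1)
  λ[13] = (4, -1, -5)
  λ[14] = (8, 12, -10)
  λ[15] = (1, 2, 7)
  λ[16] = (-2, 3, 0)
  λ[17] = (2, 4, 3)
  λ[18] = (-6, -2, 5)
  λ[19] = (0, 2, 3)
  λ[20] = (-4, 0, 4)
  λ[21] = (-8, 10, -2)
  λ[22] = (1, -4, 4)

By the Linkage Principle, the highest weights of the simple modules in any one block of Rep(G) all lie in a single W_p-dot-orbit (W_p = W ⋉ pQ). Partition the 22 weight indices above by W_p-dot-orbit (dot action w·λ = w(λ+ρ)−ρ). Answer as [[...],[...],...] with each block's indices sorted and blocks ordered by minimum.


A_3 Cartan matrix, 3 simple roots permuted; ρ=(1,1,1).

Folding the 22 weights λ_j+ρ into Ā_5 (reps in the given 3-coord order):

  λ_1 → (4, 0, 0) · λ_2 → (1, 4, 0) · λ_3 → (1, 3, 0) · λ_4 → (2, 0, 2) · λ_5 → (1, 3, 0) · λ_6 → (0, 1, 2) · λ_7 → (4, 0, 0) · λ_8 → (1, 3, 0) · λ_9 → (2, 0, 2) · λ_10 → (4, 0, 0) · λ_11 → (4, 0, 0) · λ_12 → (0, 1, 2) · λ_13 → (1, 4, 0) · λ_14 → (1, 3, 0) · λ_15 → (0, 1, 2) · λ_16 → (1, 4, 0) · λ_17 → (2, 0, 2) · λ_18 → (4, 0, 0) · λ_19 → (2, 0, 2) · λ_20 → (2, 0, 2) · λ_21 → (2, 0, 1) · λ_22 → (0, 1, 2)

6 distinct reps among the 22 weights ⇒ 6 W_5-linkage classes:

[[1, 7, 10, 11, 18], [2, 13, 16], [3, 5, 8, 14], [4, 9, 17, 19, 20], [6, 12, 15, 22], [21]]


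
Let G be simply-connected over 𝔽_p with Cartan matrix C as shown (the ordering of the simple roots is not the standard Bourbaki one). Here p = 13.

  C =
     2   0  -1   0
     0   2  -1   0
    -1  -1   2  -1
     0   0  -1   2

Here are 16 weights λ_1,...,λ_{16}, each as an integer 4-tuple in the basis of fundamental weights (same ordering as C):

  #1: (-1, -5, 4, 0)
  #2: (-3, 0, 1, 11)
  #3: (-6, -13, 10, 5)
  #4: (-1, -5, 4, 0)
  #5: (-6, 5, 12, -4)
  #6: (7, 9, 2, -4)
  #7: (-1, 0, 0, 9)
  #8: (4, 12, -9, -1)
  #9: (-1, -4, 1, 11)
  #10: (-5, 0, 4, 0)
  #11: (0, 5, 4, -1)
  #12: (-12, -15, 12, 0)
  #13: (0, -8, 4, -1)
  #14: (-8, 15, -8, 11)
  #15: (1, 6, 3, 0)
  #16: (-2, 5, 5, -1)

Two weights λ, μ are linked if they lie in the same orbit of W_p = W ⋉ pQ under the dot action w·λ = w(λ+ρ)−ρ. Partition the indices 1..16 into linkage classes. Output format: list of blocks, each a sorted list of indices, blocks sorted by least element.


Dynkin diagram of C (from the 6 off-diagonal −1 entries): D_4.

Alcove-folded reps (p=13, 16 weights, presented ϖ-order):

    [1] (0, 4, 1, 1)
    [2] (0, 1, 1, 10)
    [3] (1, 6, 1, 0)
    [4] (0, 4, 1, 1)
    [5] (1, 0, 2, 3)
    [6] (0, 2, 3, 5)
    [7] (0, 1, 1, 10)
    [8] (0, 2, 3, 5)
    [9] (0, 1, 1, 10)
    [10] (4, 1, 1, 1)
    [11] (1, 6, 1, 0)
    [12] (0, 1, 1, 10)
    [13] (0, 4, 1, 1)
    [14] (4, 1, 1, 1)
    [15] (1, 6, 1, 0)
    [16] (1, 6, 1, 0)

6 distinct reps among the 16 weights ⇒ 6 W_13-linkage classes:

[[1, 4, 13], [2, 7, 9, 12], [3, 11, 15, 16], [5], [6, 8], [10, 14]]


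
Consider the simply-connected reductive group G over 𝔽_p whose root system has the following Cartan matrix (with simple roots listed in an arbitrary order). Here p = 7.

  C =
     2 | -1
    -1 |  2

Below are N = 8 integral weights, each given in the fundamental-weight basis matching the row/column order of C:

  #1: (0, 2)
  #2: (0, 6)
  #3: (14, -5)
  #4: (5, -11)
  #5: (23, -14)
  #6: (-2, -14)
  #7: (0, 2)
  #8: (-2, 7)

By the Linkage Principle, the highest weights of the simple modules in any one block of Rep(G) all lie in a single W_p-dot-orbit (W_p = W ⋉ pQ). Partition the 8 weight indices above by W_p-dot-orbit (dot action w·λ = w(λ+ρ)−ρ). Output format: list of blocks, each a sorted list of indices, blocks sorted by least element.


C ↔ A_2 under row/col permutation; |W(A_2)| = 6.

Ā_7 reps of the 8 weights (A_2, coords as presented):

    λ_1+ρ ↦ (1, 3)
    λ_2+ρ ↦ (0, 6)
    λ_3+ρ ↦ (1, 3)
    λ_4+ρ ↦ (1, 3)
    λ_5+ρ ↦ (1, 3)
    λ_6+ρ ↦ (0, 6)
    λ_7+ρ ↦ (1, 3)
    λ_8+ρ ↦ (0, 6)

Grouping the 8 weights by Ā_7-representative: 2 linkage classes.

[[1, 3, 4, 5, 7], [2, 6, 8]]


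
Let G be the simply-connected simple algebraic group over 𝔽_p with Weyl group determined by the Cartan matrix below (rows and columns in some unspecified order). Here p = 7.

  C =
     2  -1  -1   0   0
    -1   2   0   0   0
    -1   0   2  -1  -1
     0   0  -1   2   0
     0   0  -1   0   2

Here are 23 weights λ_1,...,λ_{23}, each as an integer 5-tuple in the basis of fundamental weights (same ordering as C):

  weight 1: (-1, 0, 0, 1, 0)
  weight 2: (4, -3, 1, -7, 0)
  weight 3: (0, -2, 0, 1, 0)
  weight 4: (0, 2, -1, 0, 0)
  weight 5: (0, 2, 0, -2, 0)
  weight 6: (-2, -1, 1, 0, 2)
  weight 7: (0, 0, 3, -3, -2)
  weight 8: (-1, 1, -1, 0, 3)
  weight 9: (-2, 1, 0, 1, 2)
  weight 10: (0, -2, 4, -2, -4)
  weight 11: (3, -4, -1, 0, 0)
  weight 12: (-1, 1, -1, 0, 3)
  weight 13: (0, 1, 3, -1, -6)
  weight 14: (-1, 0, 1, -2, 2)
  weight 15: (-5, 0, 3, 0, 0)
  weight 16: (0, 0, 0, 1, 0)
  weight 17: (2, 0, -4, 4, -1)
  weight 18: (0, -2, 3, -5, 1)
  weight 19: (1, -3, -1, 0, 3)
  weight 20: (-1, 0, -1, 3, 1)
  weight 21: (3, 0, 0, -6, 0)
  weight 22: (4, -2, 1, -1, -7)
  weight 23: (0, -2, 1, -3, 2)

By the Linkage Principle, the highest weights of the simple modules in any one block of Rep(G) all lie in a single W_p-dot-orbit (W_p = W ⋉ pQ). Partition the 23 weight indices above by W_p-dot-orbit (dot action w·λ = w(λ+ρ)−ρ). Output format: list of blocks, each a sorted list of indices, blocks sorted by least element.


Type D_5, rank 5, |W|=1920; reorder rows/cols to standard.

Alcove-folded reps (p=7, 23 weights, presented ϖ-order):

  [1] (0, 1, 1, 2, 1) · [2] (0, 1, 0, 2, 3) · [3] (0, 1, 1, 2, 1) · [4] (1, 3, 0, 1, 1) · [5] (1, 3, 0, 1, 1) · [6] (0, 1, 1, 1, 3) · [7] (0, 1, 1, 2, 1) · [8] (0, 2, 0, 1, 4) · [9] (0, 1, 0, 2, 3) · [10] (0, 1, 1, 1, 3) · [11] (1, 3, 0, 1, 1) · [12] (0, 2, 0, 1, 4) · [13] (0, 2, 0, 1, 4) · [14] (0, 1, 1, 1, 3) · [15] (1, 3, 0, 1, 1) · [16] (0, 1, 1, 2, 1) · [17] (0, 1, 0, 2, 3) · [18] (0, 1, 0, 4, 2) · [19] (0, 2, 0, 1, 4) · [20] (0, 1, 0, 4, 2) · [21] (0, 1, 1, 1, 3) · [22] (0, 1, 0, 4, 2) · [23] (0, 1, 0, 2, 3)

The 23 indices split into 6 linkage classes (same alcove rep ⇔ same W_7-dot-orbit):

[[1, 3, 7, 16], [2, 9, 17, 23], [4, 5, 11, 15], [6, 10, 14, 21], [8, 12, 13, 19], [18, 20, 22]]


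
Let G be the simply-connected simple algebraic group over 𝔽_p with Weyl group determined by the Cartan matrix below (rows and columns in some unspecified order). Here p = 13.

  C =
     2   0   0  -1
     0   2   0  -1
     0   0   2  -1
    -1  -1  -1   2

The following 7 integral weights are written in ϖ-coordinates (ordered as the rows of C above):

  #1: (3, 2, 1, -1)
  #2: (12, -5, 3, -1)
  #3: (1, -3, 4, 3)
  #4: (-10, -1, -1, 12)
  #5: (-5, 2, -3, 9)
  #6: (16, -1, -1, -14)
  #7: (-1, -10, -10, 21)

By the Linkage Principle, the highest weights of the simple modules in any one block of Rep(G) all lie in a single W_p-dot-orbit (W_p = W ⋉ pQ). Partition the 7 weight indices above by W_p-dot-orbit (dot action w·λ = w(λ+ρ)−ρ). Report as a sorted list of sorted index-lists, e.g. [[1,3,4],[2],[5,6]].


Type D_4, rank 4, |W|=192; reorder rows/cols to standard.

λ_j+ρ reflected into Ā_13 (⟨·,θ^∨⟩≤13); 4-tuples as given:

  λ_1 → (4, 3, 2, 0);  λ_2 → (9, 0, 0, 0);  λ_3 → (2, 2, 5, 2);  λ_4 → (9, 0, 0, 0);  λ_5 → (4, 3, 2, 0);  λ_6 → (9, 0, 0, 0);  λ_7 → (9, 0, 0, 0)

3 distinct reps among the 7 weights ⇒ 3 W_13-linkage classes:

[[1, 5], [2, 4, 6, 7], [3]]


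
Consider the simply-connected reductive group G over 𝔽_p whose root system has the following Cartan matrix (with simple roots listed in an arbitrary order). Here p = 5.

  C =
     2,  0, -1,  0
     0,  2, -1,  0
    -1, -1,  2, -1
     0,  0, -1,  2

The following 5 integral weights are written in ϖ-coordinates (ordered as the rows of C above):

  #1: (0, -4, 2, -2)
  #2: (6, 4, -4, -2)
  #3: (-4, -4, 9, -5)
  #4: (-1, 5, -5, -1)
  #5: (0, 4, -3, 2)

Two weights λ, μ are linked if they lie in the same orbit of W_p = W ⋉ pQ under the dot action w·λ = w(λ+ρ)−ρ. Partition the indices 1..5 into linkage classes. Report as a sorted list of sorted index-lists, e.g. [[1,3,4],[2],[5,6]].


D_4 Cartan matrix, 4 simple roots permuted; ρ=(1,1,1,1).

λ_j+ρ reflected into Ā_5 (⟨·,θ^∨⟩≤5); 4-tuples as given:

  λ_1+ρ ↦ (0, 2, 1, 0);  λ_2+ρ ↦ (0, 2, 1, 0);  λ_3+ρ ↦ (2, 2, 0, 1);  λ_4+ρ ↦ (0, 2, 1, 0);  λ_5+ρ ↦ (0, 2, 1, 0)

Linkage partition of the 5 weights (2 classes, p=5):

[[1, 2, 4, 5], [3]]


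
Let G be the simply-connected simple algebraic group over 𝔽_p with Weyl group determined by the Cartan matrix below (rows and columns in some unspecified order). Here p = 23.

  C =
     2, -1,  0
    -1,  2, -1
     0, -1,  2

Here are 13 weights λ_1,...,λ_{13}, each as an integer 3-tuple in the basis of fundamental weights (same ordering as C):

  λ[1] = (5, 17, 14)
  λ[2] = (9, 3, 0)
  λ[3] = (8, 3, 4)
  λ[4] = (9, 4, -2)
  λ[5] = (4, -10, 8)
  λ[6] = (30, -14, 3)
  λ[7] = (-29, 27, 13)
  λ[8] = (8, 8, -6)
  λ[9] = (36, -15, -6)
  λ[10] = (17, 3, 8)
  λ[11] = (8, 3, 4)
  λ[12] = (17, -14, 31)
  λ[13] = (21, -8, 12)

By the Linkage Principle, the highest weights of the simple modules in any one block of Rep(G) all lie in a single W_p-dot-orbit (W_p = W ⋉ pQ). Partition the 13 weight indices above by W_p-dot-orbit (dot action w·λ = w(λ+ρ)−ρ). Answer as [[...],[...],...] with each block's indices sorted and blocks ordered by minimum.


Type A_3, rank 3, |W|=24; reorder rows/cols to standard.

Folding the 13 weights λ_j+ρ into Ā_23 (reps in the given 3-coord order):

  1: (10, 7, 1) · 2: (10, 4, 1) · 3: (9, 4, 5) · 4: (10, 4, 1) · 5: (4, 5, 0) · 6: (10, 4, 1) · 7: (4, 5, 0) · 8: (9, 4, 5) · 9: (4, 5, 0) · 10: (10, 4, 1) · 11: (9, 4, 5) · 12: (9, 4, 5) · 13: (10, 7, 1)

Partition of {1..13} into 4 W_23-dot-orbits:

[[1, 13], [2, 4, 6, 10], [3, 8, 11, 12], [5, 7, 9]]


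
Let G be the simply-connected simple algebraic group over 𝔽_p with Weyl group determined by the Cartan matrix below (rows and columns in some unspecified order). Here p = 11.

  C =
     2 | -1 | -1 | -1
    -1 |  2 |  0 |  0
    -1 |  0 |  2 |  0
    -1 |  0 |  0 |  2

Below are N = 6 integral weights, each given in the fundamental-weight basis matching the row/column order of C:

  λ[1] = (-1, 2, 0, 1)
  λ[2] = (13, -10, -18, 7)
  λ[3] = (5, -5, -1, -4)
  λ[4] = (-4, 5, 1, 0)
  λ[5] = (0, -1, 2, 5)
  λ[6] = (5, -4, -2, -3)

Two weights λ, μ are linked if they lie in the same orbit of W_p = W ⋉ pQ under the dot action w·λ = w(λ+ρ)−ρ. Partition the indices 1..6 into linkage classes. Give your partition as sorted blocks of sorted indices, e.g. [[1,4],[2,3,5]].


Dynkin diagram of C (from the 6 off-diagonal −1 entries): D_4.

Alcove-folded reps (p=11, 6 weights, presented ϖ-order):

  [1] (0, 3, 1, 2)
  [2] (0, 3, 1, 2)
  [3] (0, 3, 1, 2)
  [4] (0, 3, 1, 2)
  [5] (1, 0, 3, 6)
  [6] (0, 3, 1, 2)

The 6 indices split into 2 linkage classes (same alcove rep ⇔ same W_11-dot-orbit):

[[1, 2, 3, 4, 6], [5]]


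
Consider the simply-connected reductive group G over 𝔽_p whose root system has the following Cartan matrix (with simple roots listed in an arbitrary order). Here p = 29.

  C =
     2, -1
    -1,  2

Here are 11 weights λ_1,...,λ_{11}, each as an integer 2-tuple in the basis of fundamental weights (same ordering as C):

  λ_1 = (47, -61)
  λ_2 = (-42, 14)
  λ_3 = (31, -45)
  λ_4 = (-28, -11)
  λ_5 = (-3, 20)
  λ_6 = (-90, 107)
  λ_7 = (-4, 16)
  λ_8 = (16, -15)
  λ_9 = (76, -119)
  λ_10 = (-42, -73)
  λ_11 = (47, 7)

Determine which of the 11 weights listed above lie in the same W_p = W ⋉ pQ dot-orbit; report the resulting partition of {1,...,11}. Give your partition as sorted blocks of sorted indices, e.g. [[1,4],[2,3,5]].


A_2 Cartan matrix, 2 simple roots permuted; ρ=(1,1).

Each λ_j+ρ reduced to Ā_29; 2-tuples below use C's row order:

  λ_1 → (17, 2)
  λ_2 → (3, 14)
  λ_3 → (3, 14)
  λ_4 → (2, 19)
  λ_5 → (2, 19)
  λ_6 → (2, 19)
  λ_7 → (3, 14)
  λ_8 → (3, 14)
  λ_9 → (17, 2)
  λ_10 → (3, 14)
  λ_11 → (2, 19)

The 11 indices split into 3 linkage classes (same alcove rep ⇔ same W_29-dot-orbit):

[[1, 9], [2, 3, 7, 8, 10], [4, 5, 6, 11]]


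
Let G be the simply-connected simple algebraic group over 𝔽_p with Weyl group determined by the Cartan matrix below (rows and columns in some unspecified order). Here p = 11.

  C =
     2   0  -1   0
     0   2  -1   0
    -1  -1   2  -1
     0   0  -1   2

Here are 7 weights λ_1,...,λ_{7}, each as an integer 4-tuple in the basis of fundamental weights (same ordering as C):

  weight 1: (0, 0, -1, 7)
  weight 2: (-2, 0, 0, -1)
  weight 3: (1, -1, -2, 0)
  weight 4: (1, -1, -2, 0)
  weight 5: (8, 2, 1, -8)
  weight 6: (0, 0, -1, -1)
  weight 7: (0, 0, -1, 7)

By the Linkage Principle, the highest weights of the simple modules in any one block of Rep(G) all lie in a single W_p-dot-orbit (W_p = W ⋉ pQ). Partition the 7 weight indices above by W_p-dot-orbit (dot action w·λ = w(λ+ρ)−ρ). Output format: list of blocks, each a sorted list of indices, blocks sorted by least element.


Type D_4, rank 4, |W|=192; reorder rows/cols to standard.

Ā_11 reps of the 7 weights (D_4, coords as presented):

  λ_1+ρ ↦ (1, 1, 0, 8);  λ_2+ρ ↦ (1, 1, 0, 0);  λ_3+ρ ↦ (1, 1, 0, 0);  λ_4+ρ ↦ (1, 1, 0, 0);  λ_5+ρ ↦ (4, 2, 0, 2);  λ_6+ρ ↦ (1, 1, 0, 0);  λ_7+ρ ↦ (1, 1, 0, 8)

3 distinct reps among the 7 weights ⇒ 3 W_11-linkage classes:

[[1, 7], [2, 3, 4, 6], [5]]


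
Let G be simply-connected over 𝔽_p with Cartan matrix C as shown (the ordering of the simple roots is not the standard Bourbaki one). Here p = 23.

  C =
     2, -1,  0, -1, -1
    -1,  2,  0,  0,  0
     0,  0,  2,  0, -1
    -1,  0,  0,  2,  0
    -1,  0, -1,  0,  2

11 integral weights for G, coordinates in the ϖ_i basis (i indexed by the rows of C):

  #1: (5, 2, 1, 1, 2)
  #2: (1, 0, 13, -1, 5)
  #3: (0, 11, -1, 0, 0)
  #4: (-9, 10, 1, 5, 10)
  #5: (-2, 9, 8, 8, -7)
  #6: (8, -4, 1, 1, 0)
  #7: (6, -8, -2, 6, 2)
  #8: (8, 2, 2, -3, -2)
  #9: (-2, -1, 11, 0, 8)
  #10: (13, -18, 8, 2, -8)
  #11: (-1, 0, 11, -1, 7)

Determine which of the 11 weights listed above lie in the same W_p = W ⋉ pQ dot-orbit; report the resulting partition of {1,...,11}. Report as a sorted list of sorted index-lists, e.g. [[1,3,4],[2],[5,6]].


Root system D_5: the 5×5 matrix C matches after relabeling.

Folding the 11 weights λ_j+ρ into Ā_23 (reps in the given 5-coord order):

  λ_1 → (6, 3, 2, 2, 1)
  λ_2 → (0, 1, 12, 0, 2)
  λ_3 → (1, 12, 0, 1, 1)
  λ_4 → (6, 3, 2, 2, 1)
  λ_5 → (6, 3, 2, 2, 1)
  λ_6 → (6, 3, 2, 2, 1)
  λ_7 → (0, 7, 1, 7, 2)
  λ_8 → (6, 3, 2, 2, 1)
  λ_9 → (0, 1, 12, 0, 2)
  λ_10 → (0, 7, 1, 7, 2)
  λ_11 → (0, 1, 12, 0, 2)

These 11 weights hit 4 W_23-dot-orbits; sizes (5, 3, 1, 2):

[[1, 4, 5, 6, 8], [2, 9, 11], [3], [7, 10]]


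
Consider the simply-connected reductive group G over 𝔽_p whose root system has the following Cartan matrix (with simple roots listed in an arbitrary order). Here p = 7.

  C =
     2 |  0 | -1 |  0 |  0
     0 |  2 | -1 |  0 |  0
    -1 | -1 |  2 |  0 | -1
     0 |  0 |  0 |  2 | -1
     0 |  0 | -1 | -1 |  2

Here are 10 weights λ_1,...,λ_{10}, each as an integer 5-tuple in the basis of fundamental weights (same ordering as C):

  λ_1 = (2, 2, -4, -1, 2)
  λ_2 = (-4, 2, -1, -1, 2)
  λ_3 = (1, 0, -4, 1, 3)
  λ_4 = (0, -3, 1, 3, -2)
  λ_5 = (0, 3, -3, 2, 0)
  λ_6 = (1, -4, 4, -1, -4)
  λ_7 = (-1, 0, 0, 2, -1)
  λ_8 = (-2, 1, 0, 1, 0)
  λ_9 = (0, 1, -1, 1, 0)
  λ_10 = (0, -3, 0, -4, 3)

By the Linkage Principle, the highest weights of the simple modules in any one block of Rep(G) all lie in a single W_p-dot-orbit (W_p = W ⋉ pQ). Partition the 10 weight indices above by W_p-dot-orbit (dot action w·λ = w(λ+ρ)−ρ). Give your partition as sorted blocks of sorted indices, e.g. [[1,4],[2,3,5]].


Type D_5, rank 5, |W|=1920; reorder rows/cols to standard.

λ_j+ρ reflected into Ā_7 (⟨·,θ^∨⟩≤7); 5-tuples as given:

    λ_1 → (0, 0, 3, 0, 0)
    λ_2 → (0, 0, 3, 0, 0)
    λ_3 → (1, 2, 0, 2, 1)
    λ_4 → (0, 1, 1, 3, 0)
    λ_5 → (1, 2, 0, 2, 1)
    λ_6 → (1, 2, 0, 2, 1)
    λ_7 → (0, 1, 1, 3, 0)
    λ_8 → (1, 2, 0, 2, 1)
    λ_9 → (1, 2, 0, 2, 1)
    λ_10 → (0, 1, 1, 3, 0)

These 10 weights hit 3 W_7-dot-orbits; sizes (2, 5, 3):

[[1, 2], [3, 5, 6, 8, 9], [4, 7, 10]]


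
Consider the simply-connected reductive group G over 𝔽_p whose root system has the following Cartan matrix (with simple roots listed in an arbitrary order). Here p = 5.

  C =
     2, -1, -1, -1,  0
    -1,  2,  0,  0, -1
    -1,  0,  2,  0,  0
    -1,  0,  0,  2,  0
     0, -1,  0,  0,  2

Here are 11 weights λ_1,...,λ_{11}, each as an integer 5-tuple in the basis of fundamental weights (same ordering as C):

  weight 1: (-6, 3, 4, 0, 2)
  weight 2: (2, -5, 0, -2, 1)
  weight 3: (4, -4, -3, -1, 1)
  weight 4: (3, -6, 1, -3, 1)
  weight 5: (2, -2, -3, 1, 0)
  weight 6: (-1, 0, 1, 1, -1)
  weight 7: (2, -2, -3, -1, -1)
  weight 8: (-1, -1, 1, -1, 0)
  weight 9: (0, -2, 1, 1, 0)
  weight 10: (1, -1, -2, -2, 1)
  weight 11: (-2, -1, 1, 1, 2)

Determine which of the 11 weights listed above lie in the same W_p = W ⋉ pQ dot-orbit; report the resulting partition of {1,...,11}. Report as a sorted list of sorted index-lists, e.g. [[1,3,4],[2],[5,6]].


Root system D_5: the 5×5 matrix C matches after relabeling.

W_5-reps of the 11 weights in Ā_5 (same 5-coord order as C):

    λ_1 → (0, 0, 2, 2, 0)
    λ_2 → (0, 0, 1, 1, 2)
    λ_3 → (0, 0, 2, 0, 1)
    λ_4 → (0, 0, 1, 1, 2)
    λ_5 → (0, 0, 2, 2, 0)
    λ_6 → (0, 0, 2, 2, 0)
    λ_7 → (0, 0, 2, 0, 1)
    λ_8 → (0, 0, 2, 0, 1)
    λ_9 → (0, 0, 2, 2, 0)
    λ_10 → (0, 0, 1, 1, 2)
    λ_11 → (0, 0, 1, 1, 2)

Grouping the 11 weights by Ā_5-representative: 3 linkage classes.

[[1, 5, 6, 9], [2, 4, 10, 11], [3, 7, 8]]


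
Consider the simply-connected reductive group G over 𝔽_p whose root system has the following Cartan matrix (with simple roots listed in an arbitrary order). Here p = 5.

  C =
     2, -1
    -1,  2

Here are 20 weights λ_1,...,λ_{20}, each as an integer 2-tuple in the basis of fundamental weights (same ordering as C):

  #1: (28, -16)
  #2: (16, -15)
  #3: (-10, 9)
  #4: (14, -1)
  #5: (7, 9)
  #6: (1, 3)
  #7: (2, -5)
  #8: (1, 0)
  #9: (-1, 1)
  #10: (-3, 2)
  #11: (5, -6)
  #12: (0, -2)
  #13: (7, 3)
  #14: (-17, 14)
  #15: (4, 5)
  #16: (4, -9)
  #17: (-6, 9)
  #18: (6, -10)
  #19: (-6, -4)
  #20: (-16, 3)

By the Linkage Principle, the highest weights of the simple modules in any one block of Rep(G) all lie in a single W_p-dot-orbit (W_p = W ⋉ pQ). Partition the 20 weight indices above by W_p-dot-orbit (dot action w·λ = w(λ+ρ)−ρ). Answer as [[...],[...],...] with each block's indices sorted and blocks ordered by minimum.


Root system A_2: the 2×2 matrix C matches after relabeling.

Folding the 20 weights λ_j+ρ into Ā_5 (reps in the given 2-coord order):

  [1] (0, 1) · [2] (2, 1) · [3] (0, 4) · [4] (0, 0) · [5] (0, 2) · [6] (1, 3) · [7] (1, 3) · [8] (2, 1) · [9] (0, 2) · [10] (2, 1) · [11] (0, 4) · [12] (0, 1) · [13] (2, 1) · [14] (0, 1) · [15] (0, 1) · [16] (0, 2) · [17] (0, 0) · [18] (2, 1) · [19] (0, 2) · [20] (0, 4)

Partition of {1..20} into 6 W_5-dot-orbits:

[[1, 12, 14, 15], [2, 8, 10, 13, 18], [3, 11, 20], [4, 17], [5, 9, 16, 19], [6, 7]]


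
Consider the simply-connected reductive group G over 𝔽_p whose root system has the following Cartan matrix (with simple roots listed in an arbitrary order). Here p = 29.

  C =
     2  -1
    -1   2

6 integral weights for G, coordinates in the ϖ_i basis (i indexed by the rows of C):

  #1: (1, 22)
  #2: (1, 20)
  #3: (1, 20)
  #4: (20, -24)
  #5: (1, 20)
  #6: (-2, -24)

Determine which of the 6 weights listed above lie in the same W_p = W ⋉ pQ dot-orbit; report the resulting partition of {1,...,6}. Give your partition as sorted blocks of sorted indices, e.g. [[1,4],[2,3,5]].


Root system A_2: the 2×2 matrix C matches after relabeling.

Alcove-folded reps (p=29, 6 weights, presented ϖ-order):

  1: (2, 23);  2: (2, 21);  3: (2, 21);  4: (2, 21);  5: (2, 21);  6: (23, 1)

The 6 indices split into 3 linkage classes (same alcove rep ⇔ same W_29-dot-orbit):

[[1], [2, 3, 4, 5], [6]]


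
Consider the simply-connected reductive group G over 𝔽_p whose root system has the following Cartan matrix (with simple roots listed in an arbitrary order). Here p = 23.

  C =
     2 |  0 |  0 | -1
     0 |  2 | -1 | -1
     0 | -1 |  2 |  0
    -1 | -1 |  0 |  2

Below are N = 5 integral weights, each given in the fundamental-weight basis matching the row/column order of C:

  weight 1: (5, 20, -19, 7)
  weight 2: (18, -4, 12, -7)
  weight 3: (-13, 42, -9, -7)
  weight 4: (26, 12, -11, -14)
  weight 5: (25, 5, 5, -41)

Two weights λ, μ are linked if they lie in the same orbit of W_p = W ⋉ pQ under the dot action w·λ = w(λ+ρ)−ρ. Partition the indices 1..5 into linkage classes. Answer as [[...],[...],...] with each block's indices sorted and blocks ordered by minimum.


C ↔ A_4 under row/col permutation; |W(A_4)| = 120.

W_23-reps of the 5 weights in Ā_23 (same 4-coord order as C):

  λ_1 → (6, 3, 6, 2) · λ_2 → (10, 6, 4, 3) · λ_3 → (6, 3, 6, 2) · λ_4 → (10, 6, 4, 3) · λ_5 → (6, 3, 6, 2)

Partition of {1..5} into 2 W_23-dot-orbits:

[[1, 3, 5], [2, 4]]


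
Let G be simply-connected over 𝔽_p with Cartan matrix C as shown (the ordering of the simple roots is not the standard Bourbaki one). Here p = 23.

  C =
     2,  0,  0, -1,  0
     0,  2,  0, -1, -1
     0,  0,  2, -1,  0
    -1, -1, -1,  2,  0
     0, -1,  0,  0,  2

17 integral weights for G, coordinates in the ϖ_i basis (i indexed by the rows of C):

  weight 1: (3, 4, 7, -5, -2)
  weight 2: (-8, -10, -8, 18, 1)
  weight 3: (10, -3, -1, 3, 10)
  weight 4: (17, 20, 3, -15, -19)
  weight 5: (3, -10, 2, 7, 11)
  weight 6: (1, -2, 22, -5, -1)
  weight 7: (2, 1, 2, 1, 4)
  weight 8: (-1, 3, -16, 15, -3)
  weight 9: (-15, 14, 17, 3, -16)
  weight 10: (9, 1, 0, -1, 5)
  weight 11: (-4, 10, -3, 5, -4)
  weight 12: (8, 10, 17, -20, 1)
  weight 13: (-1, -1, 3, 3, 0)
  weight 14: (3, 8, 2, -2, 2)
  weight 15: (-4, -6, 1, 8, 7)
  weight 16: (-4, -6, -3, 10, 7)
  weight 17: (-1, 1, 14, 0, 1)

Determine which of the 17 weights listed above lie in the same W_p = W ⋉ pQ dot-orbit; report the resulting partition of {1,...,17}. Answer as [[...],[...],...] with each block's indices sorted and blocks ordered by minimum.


Type D_5, rank 5, |W|=1920; reorder rows/cols to standard.

λ_j+ρ reflected into Ā_23 (⟨·,θ^∨⟩≤23); 5-tuples as given:

  1: (0, 0, 4, 4, 1)
  2: (3, 2, 3, 2, 5)
  3: (10, 2, 1, 0, 6)
  4: (3, 2, 3, 2, 5)
  5: (3, 5, 2, 1, 3)
  6: (0, 2, 15, 1, 2)
  7: (3, 2, 3, 2, 5)
  8: (0, 2, 15, 1, 2)
  9: (0, 0, 4, 4, 1)
  10: (10, 2, 1, 0, 6)
  11: (3, 5, 2, 1, 3)
  12: (10, 2, 1, 0, 6)
  13: (0, 0, 4, 4, 1)
  14: (3, 5, 2, 1, 3)
  15: (3, 5, 2, 1, 3)
  16: (3, 5, 2, 1, 3)
  17: (0, 2, 15, 1, 2)

These 17 weights hit 5 W_23-dot-orbits; sizes (3, 3, 3, 5, 3):

[[1, 9, 13], [2, 4, 7], [3, 10, 12], [5, 11, 14, 15, 16], [6, 8, 17]]


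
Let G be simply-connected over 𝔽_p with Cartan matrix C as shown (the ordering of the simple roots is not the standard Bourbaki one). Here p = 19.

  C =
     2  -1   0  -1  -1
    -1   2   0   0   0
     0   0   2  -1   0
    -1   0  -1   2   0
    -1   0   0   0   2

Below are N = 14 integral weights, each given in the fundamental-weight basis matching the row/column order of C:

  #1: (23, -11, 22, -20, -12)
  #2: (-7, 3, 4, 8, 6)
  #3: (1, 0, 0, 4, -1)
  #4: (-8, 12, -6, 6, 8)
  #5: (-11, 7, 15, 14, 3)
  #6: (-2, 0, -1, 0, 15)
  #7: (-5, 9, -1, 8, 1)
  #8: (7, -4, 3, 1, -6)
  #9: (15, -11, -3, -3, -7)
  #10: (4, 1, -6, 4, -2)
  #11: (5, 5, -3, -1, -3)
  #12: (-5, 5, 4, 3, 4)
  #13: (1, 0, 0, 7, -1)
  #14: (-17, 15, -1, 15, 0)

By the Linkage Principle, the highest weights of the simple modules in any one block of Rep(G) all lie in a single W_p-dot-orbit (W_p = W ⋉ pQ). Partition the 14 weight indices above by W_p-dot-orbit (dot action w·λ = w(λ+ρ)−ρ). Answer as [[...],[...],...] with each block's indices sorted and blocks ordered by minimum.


Dynkin diagram of C (from the 8 off-diagonal −1 entries): D_5.

Folding the 14 weights λ_j+ρ into Ā_19 (reps in the given 5-coord order):

  1: (4, 2, 5, 0, 1) · 2: (4, 2, 5, 0, 1) · 3: (2, 1, 1, 5, 0) · 4: (2, 6, 0, 2, 2) · 5: (2, 6, 0, 2, 2) · 6: (1, 0, 0, 0, 15) · 7: (2, 6, 0, 2, 2) · 8: (0, 3, 4, 2, 5) · 9: (2, 6, 0, 2, 2) · 10: (4, 2, 5, 0, 1) · 11: (2, 6, 0, 2, 2) · 12: (4, 2, 5, 0, 1) · 13: (2, 1, 1, 5, 0) · 14: (1, 0, 0, 0, 15)

The 14 indices split into 5 linkage classes (same alcove rep ⇔ same W_19-dot-orbit):

[[1, 2, 10, 12], [3, 13], [4, 5, 7, 9, 11], [6, 14], [8]]


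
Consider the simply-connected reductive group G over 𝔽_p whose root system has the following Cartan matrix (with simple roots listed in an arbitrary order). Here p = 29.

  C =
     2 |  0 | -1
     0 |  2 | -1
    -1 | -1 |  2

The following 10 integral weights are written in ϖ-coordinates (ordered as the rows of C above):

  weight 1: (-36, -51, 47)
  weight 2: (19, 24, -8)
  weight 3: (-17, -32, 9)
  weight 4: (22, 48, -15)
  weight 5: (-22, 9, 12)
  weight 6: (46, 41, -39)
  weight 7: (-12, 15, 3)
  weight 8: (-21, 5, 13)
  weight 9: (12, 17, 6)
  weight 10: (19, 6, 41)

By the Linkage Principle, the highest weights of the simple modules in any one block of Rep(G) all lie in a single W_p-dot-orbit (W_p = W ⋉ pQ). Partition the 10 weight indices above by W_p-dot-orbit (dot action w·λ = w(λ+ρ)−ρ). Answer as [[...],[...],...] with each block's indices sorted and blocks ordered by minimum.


Cartan matrix: type A_3 (|W|=24); un-permuting the 3 rows.

λ_j+ρ reflected into Ā_29 (⟨·,θ^∨⟩≤29); 3-tuples as given:

  1: (13, 2, 8) · 2: (4, 9, 7) · 3: (13, 2, 8) · 4: (14, 0, 6) · 5: (13, 2, 8) · 6: (4, 9, 7) · 7: (4, 9, 7) · 8: (14, 0, 6) · 9: (4, 9, 7) · 10: (4, 9, 7)

3 distinct reps among the 10 weights ⇒ 3 W_29-linkage classes:

[[1, 3, 5], [2, 6, 7, 9, 10], [4, 8]]


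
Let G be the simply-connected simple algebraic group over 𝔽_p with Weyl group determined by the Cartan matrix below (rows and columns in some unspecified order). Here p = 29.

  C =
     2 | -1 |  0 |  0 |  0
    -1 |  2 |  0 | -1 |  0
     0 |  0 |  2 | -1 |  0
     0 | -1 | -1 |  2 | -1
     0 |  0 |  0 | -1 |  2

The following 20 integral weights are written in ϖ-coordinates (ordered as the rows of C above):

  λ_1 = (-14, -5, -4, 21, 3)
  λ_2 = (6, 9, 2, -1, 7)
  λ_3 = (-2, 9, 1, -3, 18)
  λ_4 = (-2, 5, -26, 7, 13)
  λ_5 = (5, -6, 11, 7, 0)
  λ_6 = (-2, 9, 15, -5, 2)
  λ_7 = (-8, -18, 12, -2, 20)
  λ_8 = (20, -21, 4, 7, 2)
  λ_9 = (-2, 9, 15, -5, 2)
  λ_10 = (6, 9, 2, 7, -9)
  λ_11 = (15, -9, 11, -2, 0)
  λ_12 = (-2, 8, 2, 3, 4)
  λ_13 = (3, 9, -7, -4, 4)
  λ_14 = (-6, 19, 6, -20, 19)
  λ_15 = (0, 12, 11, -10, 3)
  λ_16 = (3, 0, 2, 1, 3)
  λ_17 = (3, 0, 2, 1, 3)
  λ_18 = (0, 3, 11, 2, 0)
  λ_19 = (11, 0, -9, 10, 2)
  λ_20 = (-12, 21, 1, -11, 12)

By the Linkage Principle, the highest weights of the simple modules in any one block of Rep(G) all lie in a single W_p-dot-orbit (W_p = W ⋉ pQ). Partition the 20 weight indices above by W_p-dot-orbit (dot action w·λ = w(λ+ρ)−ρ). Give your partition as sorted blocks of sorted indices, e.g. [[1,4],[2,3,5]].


Root system D_5: the 5×5 matrix C matches after relabeling.

W_29-reps of the 20 weights in Ā_29 (same 5-coord order as C):

  [1] (4, 1, 3, 2, 4)
  [2] (7, 1, 3, 0, 8)
  [3] (1, 0, 0, 2, 17)
  [4] (11, 1, 8, 2, 3)
  [5] (1, 4, 12, 3, 1)
  [6] (1, 4, 12, 3, 1)
  [7] (1, 4, 3, 4, 5)
  [8] (1, 4, 3, 4, 5)
  [9] (1, 4, 12, 3, 1)
  [10] (7, 1, 3, 0, 8)
  [11] (7, 1, 3, 0, 8)
  [12] (1, 4, 3, 4, 5)
  [13] (4, 1, 3, 2, 4)
  [14] (1, 4, 12, 3, 1)
  [15] (1, 4, 3, 4, 5)
  [16] (4, 1, 3, 2, 4)
  [17] (4, 1, 3, 2, 4)
  [18] (1, 4, 12, 3, 1)
  [19] (11, 1, 8, 2, 3)
  [20] (11, 1, 8, 2, 3)

Linkage partition of the 20 weights (6 classes, p=29):

[[1, 13, 16, 17], [2, 10, 11], [3], [4, 19, 20], [5, 6, 9, 14, 18], [7, 8, 12, 15]]


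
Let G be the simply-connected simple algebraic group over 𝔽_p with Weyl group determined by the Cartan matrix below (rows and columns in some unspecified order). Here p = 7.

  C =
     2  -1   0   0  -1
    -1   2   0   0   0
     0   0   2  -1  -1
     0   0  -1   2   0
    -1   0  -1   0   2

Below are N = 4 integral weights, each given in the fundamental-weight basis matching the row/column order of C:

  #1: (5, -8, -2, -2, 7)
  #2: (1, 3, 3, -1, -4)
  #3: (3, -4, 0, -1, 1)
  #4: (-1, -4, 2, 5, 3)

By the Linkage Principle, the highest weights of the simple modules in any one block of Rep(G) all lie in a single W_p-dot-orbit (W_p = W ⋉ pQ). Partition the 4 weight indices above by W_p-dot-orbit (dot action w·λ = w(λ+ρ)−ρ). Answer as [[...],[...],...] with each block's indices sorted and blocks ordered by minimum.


Dynkin diagram of C (from the 8 off-diagonal −1 entries): A_5.

Folding the 4 weights λ_j+ρ into Ā_7 (reps in the given 5-coord order):

  λ_1 → (0, 1, 5, 1, 0) · λ_2 → (1, 3, 1, 0, 2) · λ_3 → (1, 3, 1, 0, 2) · λ_4 → (1, 3, 1, 0, 2)

2 distinct reps among the 4 weights ⇒ 2 W_7-linkage classes:

[[1], [2, 3, 4]]


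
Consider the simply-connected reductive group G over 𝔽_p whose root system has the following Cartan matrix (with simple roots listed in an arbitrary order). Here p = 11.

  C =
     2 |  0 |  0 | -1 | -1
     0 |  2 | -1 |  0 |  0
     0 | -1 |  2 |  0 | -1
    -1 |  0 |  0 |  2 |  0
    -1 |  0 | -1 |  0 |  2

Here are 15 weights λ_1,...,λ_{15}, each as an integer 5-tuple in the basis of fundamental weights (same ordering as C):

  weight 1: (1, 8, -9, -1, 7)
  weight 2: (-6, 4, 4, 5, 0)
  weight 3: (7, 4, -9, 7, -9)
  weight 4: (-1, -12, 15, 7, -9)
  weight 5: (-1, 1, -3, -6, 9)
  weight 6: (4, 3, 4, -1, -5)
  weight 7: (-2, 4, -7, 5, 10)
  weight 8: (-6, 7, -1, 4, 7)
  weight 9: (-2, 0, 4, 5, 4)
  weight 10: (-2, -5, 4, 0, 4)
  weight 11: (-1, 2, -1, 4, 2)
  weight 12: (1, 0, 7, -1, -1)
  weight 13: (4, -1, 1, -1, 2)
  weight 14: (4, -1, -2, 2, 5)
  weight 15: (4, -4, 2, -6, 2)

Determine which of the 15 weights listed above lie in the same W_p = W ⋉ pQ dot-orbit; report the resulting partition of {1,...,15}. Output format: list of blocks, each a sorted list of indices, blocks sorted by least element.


Cartan matrix: type A_5 (|W|=720); un-permuting the 5 rows.

Each λ_j+ρ reduced to Ā_11; 5-tuples below use C's row order:

  1: (2, 1, 8, 0, 0) · 2: (1, 4, 1, 0, 4) · 3: (0, 3, 0, 5, 3) · 4: (0, 3, 0, 5, 3) · 5: (5, 0, 2, 0, 3) · 6: (1, 4, 1, 0, 4) · 7: (1, 4, 1, 0, 4) · 8: (0, 3, 0, 5, 3) · 9: (1, 4, 1, 0, 4) · 10: (1, 4, 1, 0, 4) · 11: (0, 3, 0, 5, 3) · 12: (2, 1, 8, 0, 0) · 13: (5, 0, 2, 0, 3) · 14: (5, 0, 2, 0, 3) · 15: (0, 3, 0, 5, 3)

Linkage partition of the 15 weights (4 classes, p=11):

[[1, 12], [2, 6, 7, 9, 10], [3, 4, 8, 11, 15], [5, 13, 14]]


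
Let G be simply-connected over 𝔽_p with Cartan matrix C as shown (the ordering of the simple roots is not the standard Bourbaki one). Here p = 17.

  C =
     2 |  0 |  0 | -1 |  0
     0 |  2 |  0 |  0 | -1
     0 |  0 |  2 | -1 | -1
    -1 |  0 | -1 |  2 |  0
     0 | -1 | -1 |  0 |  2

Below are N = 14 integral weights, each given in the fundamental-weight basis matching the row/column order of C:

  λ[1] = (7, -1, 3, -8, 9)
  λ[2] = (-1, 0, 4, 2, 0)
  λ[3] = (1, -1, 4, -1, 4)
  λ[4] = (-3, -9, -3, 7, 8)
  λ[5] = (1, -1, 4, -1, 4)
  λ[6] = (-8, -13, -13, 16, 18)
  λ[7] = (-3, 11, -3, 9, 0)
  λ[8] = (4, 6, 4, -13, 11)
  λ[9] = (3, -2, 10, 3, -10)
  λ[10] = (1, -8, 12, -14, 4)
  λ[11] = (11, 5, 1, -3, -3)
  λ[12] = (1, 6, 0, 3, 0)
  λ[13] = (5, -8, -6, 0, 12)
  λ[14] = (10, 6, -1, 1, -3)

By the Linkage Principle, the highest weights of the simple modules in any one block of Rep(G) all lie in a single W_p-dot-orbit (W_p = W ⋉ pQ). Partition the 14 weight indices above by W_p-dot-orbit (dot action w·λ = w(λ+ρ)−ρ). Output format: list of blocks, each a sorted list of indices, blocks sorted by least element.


A_5 Cartan matrix, 5 simple roots permuted; ρ=(1,1,1,1,1).

Each λ_j+ρ reduced to Ā_17; 5-tuples below use C's row order:

    [1] (1, 0, 3, 4, 7)
    [2] (0, 1, 5, 3, 1)
    [3] (2, 0, 5, 0, 5)
    [4] (2, 7, 1, 4, 1)
    [5] (2, 0, 5, 0, 5)
    [6] (2, 0, 5, 0, 5)
    [7] (2, 7, 1, 4, 1)
    [8] (2, 0, 5, 0, 5)
    [9] (2, 7, 1, 4, 1)
    [10] (10, 4, 2, 0, 0)
    [11] (10, 4, 2, 0, 0)
    [12] (2, 7, 1, 4, 1)
    [13] (2, 7, 1, 4, 1)
    [14] (10, 4, 2, 0, 0)

Grouping the 14 weights by Ā_17-representative: 5 linkage classes.

[[1], [2], [3, 5, 6, 8], [4, 7, 9, 12, 13], [10, 11, 14]]


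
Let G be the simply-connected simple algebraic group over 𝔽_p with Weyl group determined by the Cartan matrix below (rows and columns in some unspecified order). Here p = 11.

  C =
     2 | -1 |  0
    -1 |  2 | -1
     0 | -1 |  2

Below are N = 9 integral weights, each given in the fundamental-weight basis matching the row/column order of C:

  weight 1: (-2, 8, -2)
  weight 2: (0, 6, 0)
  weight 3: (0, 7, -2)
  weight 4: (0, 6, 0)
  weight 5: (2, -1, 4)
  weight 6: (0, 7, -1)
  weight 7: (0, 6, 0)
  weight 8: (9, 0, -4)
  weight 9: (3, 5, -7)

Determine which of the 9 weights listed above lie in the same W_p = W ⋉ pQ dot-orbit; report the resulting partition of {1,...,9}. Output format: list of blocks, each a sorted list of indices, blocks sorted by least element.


A_3 Cartan matrix, 3 simple roots permuted; ρ=(1,1,1).

λ_j+ρ reflected into Ā_11 (⟨·,θ^∨⟩≤11); 3-tuples as given:

  [1] (1, 7, 1)
  [2] (1, 7, 1)
  [3] (1, 7, 1)
  [4] (1, 7, 1)
  [5] (3, 0, 5)
  [6] (1, 8, 0)
  [7] (1, 7, 1)
  [8] (8, 2, 1)
  [9] (4, 0, 6)

These 9 weights hit 5 W_11-dot-orbits; sizes (5, 1, 1, 1, 1):

[[1, 2, 3, 4, 7], [5], [6], [8], [9]]


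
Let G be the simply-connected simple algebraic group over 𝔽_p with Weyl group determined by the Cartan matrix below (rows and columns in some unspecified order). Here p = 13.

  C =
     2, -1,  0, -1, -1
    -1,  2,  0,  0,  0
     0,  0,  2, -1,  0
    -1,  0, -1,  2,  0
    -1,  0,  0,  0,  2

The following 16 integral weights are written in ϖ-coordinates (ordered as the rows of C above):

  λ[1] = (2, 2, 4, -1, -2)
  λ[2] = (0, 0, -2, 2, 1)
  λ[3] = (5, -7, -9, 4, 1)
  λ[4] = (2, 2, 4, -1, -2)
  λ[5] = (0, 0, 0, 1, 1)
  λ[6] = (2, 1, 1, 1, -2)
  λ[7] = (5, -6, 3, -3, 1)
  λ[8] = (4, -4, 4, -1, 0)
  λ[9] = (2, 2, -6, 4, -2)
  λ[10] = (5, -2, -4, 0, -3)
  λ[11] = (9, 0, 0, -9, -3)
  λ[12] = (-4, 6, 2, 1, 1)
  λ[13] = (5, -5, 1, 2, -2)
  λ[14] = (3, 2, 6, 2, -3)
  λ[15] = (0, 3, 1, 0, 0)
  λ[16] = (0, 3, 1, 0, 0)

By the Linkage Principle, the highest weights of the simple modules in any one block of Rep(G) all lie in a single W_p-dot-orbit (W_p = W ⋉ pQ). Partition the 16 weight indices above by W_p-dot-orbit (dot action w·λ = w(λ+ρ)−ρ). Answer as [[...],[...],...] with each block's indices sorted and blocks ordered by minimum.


Dynkin diagram of C (from the 8 off-diagonal −1 entries): D_5.

Alcove-folded reps (p=13, 16 weights, presented ϖ-order):

  λ_1+ρ ↦ (2, 3, 5, 0, 1);  λ_2+ρ ↦ (1, 1, 1, 2, 2);  λ_3+ρ ↦ (2, 3, 5, 0, 1);  λ_4+ρ ↦ (2, 3, 5, 0, 1);  λ_5+ρ ↦ (1, 1, 1, 2, 2);  λ_6+ρ ↦ (2, 2, 2, 2, 1);  λ_7+ρ ↦ (1, 4, 2, 1, 1);  λ_8+ρ ↦ (2, 3, 5, 0, 1);  λ_9+ρ ↦ (2, 3, 5, 0, 1);  λ_10+ρ ↦ (1, 1, 1, 2, 2);  λ_11+ρ ↦ (0, 1, 7, 1, 2);  λ_12+ρ ↦ (1, 4, 2, 1, 1);  λ_13+ρ ↦ (1, 4, 2, 1, 1);  λ_14+ρ ↦ (1, 1, 1, 2, 2);  λ_15+ρ ↦ (1, 4, 2, 1, 1);  λ_16+ρ ↦ (1, 4, 2, 1, 1)

5 distinct reps among the 16 weights ⇒ 5 W_13-linkage classes:

[[1, 3, 4, 8, 9], [2, 5, 10, 14], [6], [7, 12, 13, 15, 16], [11]]


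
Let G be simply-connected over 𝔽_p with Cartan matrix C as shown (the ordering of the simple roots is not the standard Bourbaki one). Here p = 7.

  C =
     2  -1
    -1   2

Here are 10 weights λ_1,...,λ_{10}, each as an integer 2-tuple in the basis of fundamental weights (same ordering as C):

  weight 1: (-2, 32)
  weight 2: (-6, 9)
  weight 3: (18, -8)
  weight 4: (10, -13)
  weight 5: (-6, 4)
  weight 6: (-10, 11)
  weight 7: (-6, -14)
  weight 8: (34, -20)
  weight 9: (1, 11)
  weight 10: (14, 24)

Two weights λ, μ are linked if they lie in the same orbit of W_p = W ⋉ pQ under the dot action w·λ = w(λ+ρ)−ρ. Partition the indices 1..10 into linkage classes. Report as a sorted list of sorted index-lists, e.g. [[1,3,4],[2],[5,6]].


A_2 Cartan matrix, 2 simple roots permuted; ρ=(1,1).

Ā_7 reps of the 10 weights (A_2, coords as presented):

  [1] (4, 2) · [2] (2, 2) · [3] (5, 0) · [4] (4, 2) · [5] (5, 0) · [6] (2, 2) · [7] (4, 2) · [8] (2, 5) · [9] (5, 0) · [10] (4, 2)

The 10 indices split into 4 linkage classes (same alcove rep ⇔ same W_7-dot-orbit):

[[1, 4, 7, 10], [2, 6], [3, 5, 9], [8]]


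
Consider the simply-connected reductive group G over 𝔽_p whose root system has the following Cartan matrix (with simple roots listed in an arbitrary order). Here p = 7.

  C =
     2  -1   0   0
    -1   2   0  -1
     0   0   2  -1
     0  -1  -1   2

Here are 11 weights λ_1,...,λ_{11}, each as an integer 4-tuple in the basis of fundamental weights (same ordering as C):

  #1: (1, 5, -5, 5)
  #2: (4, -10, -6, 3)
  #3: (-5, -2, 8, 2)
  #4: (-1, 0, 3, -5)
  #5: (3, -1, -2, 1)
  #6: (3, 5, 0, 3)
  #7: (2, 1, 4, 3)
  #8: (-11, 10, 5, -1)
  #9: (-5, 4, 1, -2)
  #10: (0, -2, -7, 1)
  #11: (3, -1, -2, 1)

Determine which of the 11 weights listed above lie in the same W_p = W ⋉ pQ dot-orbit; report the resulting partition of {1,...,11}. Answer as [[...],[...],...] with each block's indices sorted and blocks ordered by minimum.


A_4 Cartan matrix, 4 simple roots permuted; ρ=(1,1,1,1).

Ā_7 reps of the 11 weights (A_4, coords as presented):

  1: (4, 0, 1, 1)
  2: (2, 2, 2, 0)
  3: (2, 2, 2, 0)
  4: (3, 0, 0, 1)
  5: (4, 0, 1, 1)
  6: (0, 1, 1, 2)
  7: (2, 2, 2, 0)
  8: (3, 0, 0, 1)
  9: (4, 0, 1, 1)
  10: (4, 0, 1, 1)
  11: (4, 0, 1, 1)

4 distinct reps among the 11 weights ⇒ 4 W_7-linkage classes:

[[1, 5, 9, 10, 11], [2, 3, 7], [4, 8], [6]]
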